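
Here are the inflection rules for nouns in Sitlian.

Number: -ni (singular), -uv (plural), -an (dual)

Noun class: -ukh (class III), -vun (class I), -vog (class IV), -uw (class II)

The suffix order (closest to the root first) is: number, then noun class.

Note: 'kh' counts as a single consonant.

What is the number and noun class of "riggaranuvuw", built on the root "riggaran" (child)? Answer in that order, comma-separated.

plural, class II

Segment: riggaran-uv-uw.
number: -uv → plural.
noun class: -uw → class II.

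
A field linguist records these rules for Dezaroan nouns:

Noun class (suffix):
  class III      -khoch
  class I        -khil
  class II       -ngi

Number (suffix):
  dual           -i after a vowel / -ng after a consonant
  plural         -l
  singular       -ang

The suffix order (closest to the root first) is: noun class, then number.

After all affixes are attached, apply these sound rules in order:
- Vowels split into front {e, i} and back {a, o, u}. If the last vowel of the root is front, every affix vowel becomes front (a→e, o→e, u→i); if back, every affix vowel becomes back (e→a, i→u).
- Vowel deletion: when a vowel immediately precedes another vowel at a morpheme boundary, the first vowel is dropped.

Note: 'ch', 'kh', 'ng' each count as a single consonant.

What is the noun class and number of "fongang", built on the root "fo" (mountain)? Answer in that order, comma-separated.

class II, singular

Segment: fo-ngi-ang.
noun class: -ngi → class II.
number: -ang → singular.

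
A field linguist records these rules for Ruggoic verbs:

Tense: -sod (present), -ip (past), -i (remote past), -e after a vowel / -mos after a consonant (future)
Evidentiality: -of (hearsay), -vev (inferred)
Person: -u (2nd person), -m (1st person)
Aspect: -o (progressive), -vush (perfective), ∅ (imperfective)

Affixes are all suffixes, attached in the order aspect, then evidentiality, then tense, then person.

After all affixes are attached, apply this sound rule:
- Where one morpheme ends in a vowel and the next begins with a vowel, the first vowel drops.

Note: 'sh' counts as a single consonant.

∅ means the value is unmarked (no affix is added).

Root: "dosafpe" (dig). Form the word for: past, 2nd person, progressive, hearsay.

Attach aspect progressive -o → dosafpeo.
Attach evidentiality hearsay -of → dosafpeoof.
Attach tense past -ip → dosafpeoofip.
Attach person 2nd person -u → dosafpeoofipu.
Apply vowel deletion: dosafpeoofipu → dosafpofipu.

dosafpofipu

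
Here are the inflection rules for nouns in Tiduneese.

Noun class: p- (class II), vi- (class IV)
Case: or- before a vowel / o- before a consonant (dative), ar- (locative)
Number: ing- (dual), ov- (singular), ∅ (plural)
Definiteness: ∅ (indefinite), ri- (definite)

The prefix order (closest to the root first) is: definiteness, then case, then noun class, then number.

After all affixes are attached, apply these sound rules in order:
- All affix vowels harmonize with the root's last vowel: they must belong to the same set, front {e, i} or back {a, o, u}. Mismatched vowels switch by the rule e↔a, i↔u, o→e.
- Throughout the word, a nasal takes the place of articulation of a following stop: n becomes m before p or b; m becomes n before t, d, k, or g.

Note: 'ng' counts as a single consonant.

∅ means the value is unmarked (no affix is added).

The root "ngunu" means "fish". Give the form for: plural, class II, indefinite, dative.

definiteness = indefinite: zero marking, form stays ngunu.
Attach case dative o- (before consonant 'ng') → ongunu.
Attach noun class class II p- → pongunu.
number = plural: zero marking, form stays pongunu.
Vowel harmony: no change.
Nasal assimilation: no change.

pongunu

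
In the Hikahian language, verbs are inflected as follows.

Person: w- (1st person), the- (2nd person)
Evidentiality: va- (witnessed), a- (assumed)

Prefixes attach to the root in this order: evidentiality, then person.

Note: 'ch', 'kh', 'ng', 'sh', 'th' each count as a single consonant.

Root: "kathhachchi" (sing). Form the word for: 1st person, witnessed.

Attach evidentiality witnessed va- → vakathhachchi.
Attach person 1st person w- → wvakathhachchi.

wvakathhachchi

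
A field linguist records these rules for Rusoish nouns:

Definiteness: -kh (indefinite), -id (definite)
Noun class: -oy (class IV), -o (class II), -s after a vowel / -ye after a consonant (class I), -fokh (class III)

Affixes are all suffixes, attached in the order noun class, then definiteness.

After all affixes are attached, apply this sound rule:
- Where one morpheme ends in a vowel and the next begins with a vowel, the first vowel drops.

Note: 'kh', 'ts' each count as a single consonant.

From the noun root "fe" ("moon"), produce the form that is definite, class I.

Attach noun class class I -s (after vowel 'e') → fes.
Attach definiteness definite -id → fesid.
Vowel deletion: no change.

fesid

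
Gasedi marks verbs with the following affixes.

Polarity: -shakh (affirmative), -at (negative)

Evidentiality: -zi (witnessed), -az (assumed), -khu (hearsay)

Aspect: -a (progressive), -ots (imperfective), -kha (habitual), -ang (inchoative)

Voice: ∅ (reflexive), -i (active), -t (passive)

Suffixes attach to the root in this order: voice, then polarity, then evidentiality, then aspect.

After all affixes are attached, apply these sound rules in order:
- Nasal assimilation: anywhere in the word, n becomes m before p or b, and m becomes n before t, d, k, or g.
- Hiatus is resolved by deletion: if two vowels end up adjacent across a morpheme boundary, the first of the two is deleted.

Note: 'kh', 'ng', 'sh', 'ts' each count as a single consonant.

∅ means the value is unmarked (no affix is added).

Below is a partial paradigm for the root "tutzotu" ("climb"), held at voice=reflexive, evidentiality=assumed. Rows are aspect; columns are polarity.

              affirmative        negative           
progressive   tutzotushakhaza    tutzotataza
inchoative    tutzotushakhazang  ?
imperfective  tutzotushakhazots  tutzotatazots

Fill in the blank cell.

voice = reflexive: zero marking, form stays tutzotu.
Attach polarity negative -at → tutzotuat.
Attach evidentiality assumed -az → tutzotuataz.
Attach aspect inchoative -ang → tutzotuatazang.
Nasal assimilation: no change.
Apply vowel deletion: tutzotuatazang → tutzotatazang.

tutzotatazang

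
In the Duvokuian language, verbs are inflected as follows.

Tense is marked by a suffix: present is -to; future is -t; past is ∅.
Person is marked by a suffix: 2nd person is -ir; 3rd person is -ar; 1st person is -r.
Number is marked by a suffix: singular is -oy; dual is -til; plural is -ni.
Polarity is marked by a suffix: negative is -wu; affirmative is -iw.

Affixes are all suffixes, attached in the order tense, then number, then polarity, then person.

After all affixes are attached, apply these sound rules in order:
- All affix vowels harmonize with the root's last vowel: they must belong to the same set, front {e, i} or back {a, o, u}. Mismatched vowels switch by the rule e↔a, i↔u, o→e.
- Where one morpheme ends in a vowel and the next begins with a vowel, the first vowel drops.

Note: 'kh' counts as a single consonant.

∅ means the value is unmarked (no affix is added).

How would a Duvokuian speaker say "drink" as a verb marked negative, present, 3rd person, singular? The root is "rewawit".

rewawitteywer

Attach tense present -to → rewawitto.
Attach number singular -oy → rewawittooy.
Attach polarity negative -wu → rewawittooywu.
Attach person 3rd person -ar → rewawittooywuar.
Apply vowel harmony: rewawittooywuar → rewawitteeywier.
Apply vowel deletion: rewawitteeywier → rewawitteywer.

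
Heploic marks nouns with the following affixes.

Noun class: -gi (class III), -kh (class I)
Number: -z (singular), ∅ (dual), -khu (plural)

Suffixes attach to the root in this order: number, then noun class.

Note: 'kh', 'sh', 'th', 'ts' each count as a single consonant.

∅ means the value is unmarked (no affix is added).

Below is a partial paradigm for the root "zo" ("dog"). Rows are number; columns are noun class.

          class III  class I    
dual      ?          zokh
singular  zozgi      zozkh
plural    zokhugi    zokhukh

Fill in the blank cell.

zogi

number = dual: zero marking, form stays zo.
Attach noun class class III -gi → zogi.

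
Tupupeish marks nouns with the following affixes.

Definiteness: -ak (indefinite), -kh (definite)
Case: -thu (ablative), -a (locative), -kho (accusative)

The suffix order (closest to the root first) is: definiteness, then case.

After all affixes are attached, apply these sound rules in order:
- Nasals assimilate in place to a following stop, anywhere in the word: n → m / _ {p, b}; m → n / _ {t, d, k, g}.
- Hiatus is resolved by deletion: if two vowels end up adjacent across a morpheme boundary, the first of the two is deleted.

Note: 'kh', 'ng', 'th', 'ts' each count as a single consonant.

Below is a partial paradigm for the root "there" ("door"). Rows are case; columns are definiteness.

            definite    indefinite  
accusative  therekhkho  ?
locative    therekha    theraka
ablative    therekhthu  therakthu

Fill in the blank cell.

Attach definiteness indefinite -ak → thereak.
Attach case accusative -kho → thereakkho.
Nasal assimilation: no change.
Apply vowel deletion: thereakkho → therakkho.

therakkho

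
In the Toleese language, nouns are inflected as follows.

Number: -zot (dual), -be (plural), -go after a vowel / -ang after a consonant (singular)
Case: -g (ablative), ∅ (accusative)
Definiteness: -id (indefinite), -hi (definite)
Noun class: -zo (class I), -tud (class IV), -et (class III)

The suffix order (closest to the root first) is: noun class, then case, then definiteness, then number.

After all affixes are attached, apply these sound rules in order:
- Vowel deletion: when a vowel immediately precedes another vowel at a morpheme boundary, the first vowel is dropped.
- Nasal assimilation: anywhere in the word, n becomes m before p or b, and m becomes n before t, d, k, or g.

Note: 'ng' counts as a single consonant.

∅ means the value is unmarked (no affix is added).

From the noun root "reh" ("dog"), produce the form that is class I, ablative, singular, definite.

rehzoghigo

Attach noun class class I -zo → rehzo.
Attach case ablative -g → rehzog.
Attach definiteness definite -hi → rehzoghi.
Attach number singular -go (after vowel 'i') → rehzoghigo.
Vowel deletion: no change.
Nasal assimilation: no change.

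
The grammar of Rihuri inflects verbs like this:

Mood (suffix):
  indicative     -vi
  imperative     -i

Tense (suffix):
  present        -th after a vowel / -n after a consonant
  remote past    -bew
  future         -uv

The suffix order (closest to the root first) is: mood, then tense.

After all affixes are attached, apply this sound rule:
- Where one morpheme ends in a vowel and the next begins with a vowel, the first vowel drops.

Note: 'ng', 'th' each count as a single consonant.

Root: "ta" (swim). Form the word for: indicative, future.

tavuv

Attach mood indicative -vi → tavi.
Attach tense future -uv → taviuv.
Apply vowel deletion: taviuv → tavuv.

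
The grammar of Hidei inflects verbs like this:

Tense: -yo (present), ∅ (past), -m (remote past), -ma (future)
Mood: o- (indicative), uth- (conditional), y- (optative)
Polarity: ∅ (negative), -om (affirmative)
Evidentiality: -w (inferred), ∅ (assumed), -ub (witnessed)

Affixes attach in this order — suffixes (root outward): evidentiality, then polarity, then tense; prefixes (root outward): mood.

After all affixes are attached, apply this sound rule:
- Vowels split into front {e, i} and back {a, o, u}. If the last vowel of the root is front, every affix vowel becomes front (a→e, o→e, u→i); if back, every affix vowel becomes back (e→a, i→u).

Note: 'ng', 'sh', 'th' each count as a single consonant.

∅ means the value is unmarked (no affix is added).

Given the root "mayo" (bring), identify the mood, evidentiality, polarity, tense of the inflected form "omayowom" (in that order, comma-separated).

Segment: o-mayo-w-om.
mood: o- → indicative.
evidentiality: -w → inferred.
polarity: -om → affirmative.
tense: ∅ → past.

indicative, inferred, affirmative, past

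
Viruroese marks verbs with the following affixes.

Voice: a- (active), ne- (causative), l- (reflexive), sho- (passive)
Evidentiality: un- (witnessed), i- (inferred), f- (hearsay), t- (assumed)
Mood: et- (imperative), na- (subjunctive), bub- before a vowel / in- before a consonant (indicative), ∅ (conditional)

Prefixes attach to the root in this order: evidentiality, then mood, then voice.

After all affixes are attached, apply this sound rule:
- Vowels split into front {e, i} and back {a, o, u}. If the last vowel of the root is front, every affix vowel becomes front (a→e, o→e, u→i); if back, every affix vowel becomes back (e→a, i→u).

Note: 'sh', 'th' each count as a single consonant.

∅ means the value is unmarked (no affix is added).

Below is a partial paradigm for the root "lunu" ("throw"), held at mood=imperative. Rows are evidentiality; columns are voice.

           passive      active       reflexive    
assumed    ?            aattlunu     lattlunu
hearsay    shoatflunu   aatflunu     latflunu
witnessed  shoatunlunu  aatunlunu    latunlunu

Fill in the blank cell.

shoattlunu

Attach evidentiality assumed t- → tlunu.
Attach mood imperative et- → ettlunu.
Attach voice passive sho- → shoettlunu.
Apply vowel harmony: shoettlunu → shoattlunu.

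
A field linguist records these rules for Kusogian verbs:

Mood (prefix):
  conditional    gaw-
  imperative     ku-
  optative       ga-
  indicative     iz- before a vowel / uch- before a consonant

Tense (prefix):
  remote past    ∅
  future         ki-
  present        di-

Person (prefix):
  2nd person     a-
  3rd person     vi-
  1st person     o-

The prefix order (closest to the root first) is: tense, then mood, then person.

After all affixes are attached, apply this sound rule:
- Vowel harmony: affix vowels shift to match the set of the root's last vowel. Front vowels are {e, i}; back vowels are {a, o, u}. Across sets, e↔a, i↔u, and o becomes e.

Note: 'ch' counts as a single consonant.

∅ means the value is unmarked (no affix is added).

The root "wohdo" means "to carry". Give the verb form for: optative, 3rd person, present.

Attach tense present di- → diwohdo.
Attach mood optative ga- → gadiwohdo.
Attach person 3rd person vi- → vigadiwohdo.
Apply vowel harmony: vigadiwohdo → vugaduwohdo.

vugaduwohdo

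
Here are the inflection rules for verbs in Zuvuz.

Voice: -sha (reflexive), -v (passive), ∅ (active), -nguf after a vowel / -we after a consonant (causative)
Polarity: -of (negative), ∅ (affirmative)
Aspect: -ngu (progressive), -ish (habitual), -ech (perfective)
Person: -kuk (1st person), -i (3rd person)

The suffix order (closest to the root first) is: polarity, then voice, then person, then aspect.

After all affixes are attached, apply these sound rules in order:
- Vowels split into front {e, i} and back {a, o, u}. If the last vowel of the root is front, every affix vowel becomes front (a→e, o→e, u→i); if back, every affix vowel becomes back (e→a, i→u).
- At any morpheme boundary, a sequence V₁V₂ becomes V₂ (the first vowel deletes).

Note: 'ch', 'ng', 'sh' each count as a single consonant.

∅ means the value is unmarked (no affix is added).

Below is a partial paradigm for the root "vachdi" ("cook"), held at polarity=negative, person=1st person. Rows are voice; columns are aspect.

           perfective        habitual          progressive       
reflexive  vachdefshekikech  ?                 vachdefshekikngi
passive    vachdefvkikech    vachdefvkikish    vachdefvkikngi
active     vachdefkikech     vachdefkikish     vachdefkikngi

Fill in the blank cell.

Attach polarity negative -of → vachdiof.
Attach voice reflexive -sha → vachdiofsha.
Attach person 1st person -kuk → vachdiofshakuk.
Attach aspect habitual -ish → vachdiofshakukish.
Apply vowel harmony: vachdiofshakukish → vachdiefshekikish.
Apply vowel deletion: vachdiefshekikish → vachdefshekikish.

vachdefshekikish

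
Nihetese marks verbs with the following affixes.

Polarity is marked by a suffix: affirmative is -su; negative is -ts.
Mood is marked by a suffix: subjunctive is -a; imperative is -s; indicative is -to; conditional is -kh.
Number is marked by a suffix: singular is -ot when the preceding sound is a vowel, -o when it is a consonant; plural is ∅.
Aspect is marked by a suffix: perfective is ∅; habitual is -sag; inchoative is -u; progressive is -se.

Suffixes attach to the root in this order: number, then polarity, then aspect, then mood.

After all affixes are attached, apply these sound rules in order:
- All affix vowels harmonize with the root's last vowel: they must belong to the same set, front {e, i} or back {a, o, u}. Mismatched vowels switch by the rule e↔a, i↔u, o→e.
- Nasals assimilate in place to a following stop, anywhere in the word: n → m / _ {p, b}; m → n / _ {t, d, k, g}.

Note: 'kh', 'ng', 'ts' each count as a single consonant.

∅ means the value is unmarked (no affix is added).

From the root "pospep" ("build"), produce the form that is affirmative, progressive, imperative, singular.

Attach number singular -o (after consonant 'p') → pospepo.
Attach polarity affirmative -su → pospeposu.
Attach aspect progressive -se → pospeposuse.
Attach mood imperative -s → pospeposuses.
Apply vowel harmony: pospeposuses → pospepesises.
Nasal assimilation: no change.

pospepesises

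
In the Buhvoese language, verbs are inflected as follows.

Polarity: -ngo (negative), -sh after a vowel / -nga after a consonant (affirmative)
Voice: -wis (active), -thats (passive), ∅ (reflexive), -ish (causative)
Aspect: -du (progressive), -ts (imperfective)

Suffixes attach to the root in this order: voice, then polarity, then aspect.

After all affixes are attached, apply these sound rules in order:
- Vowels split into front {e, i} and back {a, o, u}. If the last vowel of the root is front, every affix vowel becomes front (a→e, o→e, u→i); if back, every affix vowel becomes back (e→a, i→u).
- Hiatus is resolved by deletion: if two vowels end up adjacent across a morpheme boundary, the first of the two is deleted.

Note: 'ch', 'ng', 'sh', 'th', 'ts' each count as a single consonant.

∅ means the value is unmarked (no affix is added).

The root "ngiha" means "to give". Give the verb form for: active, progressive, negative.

ngihawusngodu

Attach voice active -wis → ngihawis.
Attach polarity negative -ngo → ngihawisngo.
Attach aspect progressive -du → ngihawisngodu.
Apply vowel harmony: ngihawisngodu → ngihawusngodu.
Vowel deletion: no change.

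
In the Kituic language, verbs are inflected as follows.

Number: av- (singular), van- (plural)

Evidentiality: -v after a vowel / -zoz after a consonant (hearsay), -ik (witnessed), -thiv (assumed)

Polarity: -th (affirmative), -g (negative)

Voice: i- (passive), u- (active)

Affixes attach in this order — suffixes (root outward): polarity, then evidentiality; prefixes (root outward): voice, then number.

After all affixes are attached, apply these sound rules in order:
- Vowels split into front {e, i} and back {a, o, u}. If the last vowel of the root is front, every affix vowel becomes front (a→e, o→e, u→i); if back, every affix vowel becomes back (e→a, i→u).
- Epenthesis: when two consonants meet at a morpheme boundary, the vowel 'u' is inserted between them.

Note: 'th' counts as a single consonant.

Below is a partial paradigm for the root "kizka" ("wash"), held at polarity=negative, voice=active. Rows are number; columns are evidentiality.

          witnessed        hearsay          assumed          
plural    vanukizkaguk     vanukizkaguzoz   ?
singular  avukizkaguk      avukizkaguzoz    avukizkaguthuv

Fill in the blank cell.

vanukizkaguthuv

Attach polarity negative -g → kizkag.
Attach voice active u- → ukizkag.
Attach number plural van- → vanukizkag.
Attach evidentiality assumed -thiv → vanukizkagthiv.
Apply vowel harmony: vanukizkagthiv → vanukizkagthuv.
Apply epenthesis: vanukizkagthuv → vanukizkaguthuv.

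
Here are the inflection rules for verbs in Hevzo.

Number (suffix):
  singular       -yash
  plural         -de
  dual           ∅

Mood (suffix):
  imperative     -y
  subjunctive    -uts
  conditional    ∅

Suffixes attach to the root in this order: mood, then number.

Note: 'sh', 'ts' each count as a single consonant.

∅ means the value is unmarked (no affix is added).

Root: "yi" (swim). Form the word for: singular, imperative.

Attach mood imperative -y → yiy.
Attach number singular -yash → yiyyash.

yiyyash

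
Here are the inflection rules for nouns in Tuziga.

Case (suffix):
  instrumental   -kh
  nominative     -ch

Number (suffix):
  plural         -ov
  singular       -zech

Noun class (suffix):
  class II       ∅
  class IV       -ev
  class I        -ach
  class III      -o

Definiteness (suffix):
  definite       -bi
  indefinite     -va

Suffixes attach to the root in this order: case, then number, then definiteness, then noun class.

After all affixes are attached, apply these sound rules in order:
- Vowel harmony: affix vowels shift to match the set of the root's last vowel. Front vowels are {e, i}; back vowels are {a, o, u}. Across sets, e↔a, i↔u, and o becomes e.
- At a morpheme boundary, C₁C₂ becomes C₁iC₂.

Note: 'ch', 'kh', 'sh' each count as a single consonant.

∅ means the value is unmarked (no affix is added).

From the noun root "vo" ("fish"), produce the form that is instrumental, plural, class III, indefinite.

vokhovivao

Attach case instrumental -kh → vokh.
Attach number plural -ov → vokhov.
Attach definiteness indefinite -va → vokhovva.
Attach noun class class III -o → vokhovvao.
Vowel harmony: no change.
Apply epenthesis: vokhovvao → vokhovivao.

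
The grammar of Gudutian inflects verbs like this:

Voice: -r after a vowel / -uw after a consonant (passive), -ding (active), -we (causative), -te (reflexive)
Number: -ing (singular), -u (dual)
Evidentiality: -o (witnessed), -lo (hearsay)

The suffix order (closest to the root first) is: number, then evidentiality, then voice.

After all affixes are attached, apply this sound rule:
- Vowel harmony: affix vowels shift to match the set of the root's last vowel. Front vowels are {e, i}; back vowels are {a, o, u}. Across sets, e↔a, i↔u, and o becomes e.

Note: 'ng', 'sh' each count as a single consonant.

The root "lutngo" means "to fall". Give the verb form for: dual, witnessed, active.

lutngouodung

Attach number dual -u → lutngou.
Attach evidentiality witnessed -o → lutngouo.
Attach voice active -ding → lutngouoding.
Apply vowel harmony: lutngouoding → lutngouodung.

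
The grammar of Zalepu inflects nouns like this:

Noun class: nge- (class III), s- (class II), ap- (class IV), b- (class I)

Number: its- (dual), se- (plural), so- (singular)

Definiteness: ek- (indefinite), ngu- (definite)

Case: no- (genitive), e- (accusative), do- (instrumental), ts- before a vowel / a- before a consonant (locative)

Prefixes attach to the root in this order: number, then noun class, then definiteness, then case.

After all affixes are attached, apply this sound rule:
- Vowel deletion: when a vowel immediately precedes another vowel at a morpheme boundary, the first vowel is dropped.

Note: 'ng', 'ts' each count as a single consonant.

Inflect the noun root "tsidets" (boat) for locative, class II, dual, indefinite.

tseksitstsidets

Attach number dual its- → itstsidets.
Attach noun class class II s- → sitstsidets.
Attach definiteness indefinite ek- → eksitstsidets.
Attach case locative ts- (before vowel 'e') → tseksitstsidets.
Vowel deletion: no change.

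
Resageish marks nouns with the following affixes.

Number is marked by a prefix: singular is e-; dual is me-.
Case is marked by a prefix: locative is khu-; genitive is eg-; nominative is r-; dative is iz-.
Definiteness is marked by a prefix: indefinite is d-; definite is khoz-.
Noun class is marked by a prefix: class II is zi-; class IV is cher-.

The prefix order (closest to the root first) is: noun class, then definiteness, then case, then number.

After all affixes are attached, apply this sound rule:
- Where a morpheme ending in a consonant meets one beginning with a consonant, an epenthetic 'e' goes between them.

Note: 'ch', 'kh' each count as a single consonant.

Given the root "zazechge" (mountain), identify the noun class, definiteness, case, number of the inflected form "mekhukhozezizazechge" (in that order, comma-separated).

class II, definite, locative, dual

Segment: me-khu-khoz-zi-zazechge.
noun class: zi- → class II.
definiteness: khoz- → definite.
case: khu- → locative.
number: me- → dual.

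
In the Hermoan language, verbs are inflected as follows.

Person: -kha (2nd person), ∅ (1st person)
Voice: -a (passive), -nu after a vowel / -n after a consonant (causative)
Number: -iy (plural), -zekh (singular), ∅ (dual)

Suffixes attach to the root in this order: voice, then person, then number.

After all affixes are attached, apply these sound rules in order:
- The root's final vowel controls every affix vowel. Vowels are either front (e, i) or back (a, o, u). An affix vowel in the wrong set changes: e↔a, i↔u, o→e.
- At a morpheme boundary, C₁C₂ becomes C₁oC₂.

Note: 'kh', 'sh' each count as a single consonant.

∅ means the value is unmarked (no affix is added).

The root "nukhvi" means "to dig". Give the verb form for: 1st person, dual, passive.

Attach voice passive -a → nukhvia.
person = 1st person: zero marking, form stays nukhvia.
number = dual: zero marking, form stays nukhvia.
Apply vowel harmony: nukhvia → nukhvie.
Epenthesis: no change.

nukhvie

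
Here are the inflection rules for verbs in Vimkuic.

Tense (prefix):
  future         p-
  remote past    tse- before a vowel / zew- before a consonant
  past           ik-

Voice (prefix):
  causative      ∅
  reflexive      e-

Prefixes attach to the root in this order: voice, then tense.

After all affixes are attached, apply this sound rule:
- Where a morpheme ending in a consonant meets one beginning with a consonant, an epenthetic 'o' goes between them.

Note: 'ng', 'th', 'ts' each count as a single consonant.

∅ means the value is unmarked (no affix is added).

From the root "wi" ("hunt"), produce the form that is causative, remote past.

zewowi

voice = causative: zero marking, form stays wi.
Attach tense remote past zew- (before consonant 'w') → zewwi.
Apply epenthesis: zewwi → zewowi.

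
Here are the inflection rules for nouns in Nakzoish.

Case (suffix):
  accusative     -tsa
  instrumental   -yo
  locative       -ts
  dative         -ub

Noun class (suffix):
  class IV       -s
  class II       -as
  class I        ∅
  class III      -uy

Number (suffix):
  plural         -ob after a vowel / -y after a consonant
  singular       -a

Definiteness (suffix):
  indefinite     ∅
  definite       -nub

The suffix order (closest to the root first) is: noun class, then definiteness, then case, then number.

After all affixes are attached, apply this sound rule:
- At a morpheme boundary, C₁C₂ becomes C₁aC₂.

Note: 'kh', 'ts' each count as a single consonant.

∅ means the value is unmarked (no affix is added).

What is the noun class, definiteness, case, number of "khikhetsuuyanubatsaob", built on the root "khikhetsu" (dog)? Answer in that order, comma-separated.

class III, definite, accusative, plural

Segment: khikhetsu-uy-nub-tsa-ob.
noun class: -uy → class III.
definiteness: -nub → definite.
case: -tsa → accusative.
number: -ob/y → plural.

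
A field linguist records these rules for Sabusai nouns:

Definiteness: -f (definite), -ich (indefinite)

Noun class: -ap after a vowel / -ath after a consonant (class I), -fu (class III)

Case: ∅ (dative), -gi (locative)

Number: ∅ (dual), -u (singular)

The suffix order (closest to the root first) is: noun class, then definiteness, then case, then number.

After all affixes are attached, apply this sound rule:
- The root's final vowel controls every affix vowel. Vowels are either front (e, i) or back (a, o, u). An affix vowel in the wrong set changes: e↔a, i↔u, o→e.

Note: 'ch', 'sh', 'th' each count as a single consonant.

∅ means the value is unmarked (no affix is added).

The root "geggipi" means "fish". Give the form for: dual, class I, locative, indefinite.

geggipiepichgi

Attach noun class class I -ap (after vowel 'i') → geggipiap.
Attach definiteness indefinite -ich → geggipiapich.
Attach case locative -gi → geggipiapichgi.
number = dual: zero marking, form stays geggipiapichgi.
Apply vowel harmony: geggipiapichgi → geggipiepichgi.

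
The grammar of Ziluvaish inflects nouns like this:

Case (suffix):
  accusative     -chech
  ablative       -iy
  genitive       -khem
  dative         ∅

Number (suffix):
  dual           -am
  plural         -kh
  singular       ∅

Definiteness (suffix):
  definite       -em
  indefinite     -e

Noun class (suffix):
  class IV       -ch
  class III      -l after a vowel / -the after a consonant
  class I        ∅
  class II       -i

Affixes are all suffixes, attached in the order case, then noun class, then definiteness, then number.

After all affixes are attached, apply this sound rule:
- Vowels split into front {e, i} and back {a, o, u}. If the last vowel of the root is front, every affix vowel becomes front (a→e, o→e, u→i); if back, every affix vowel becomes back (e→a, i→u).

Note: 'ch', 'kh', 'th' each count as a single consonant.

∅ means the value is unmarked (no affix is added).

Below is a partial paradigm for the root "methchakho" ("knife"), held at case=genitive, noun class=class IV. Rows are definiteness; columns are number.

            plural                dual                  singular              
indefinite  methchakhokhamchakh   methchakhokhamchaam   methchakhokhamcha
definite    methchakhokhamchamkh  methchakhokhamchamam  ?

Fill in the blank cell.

methchakhokhamcham

Attach case genitive -khem → methchakhokhem.
Attach noun class class IV -ch → methchakhokhemch.
Attach definiteness definite -em → methchakhokhemchem.
number = singular: zero marking, form stays methchakhokhemchem.
Apply vowel harmony: methchakhokhemchem → methchakhokhamcham.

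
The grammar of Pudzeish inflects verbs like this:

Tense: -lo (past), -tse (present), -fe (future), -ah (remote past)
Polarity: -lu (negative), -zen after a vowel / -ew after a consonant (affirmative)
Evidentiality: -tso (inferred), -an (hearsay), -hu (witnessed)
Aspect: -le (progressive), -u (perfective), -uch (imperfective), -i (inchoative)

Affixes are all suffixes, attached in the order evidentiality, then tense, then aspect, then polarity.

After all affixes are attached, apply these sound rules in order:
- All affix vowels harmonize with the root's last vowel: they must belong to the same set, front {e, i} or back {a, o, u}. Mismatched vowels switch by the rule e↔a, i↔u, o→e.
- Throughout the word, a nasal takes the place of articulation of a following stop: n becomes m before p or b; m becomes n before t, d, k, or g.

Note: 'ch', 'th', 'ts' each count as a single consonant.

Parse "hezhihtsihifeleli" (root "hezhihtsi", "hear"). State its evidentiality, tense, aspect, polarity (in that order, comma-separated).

witnessed, future, progressive, negative

Segment: hezhihtsi-hu-fe-le-lu.
evidentiality: -hu → witnessed.
tense: -fe → future.
aspect: -le → progressive.
polarity: -lu → negative.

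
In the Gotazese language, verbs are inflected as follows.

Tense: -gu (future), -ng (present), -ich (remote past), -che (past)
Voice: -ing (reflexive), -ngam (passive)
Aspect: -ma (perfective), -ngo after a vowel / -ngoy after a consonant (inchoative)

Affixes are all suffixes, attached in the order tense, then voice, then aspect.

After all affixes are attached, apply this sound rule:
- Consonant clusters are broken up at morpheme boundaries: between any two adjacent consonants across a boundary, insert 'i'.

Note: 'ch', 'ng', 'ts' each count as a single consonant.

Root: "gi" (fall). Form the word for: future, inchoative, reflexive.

Attach tense future -gu → gigu.
Attach voice reflexive -ing → giguing.
Attach aspect inchoative -ngoy (after consonant 'ng') → giguingngoy.
Apply epenthesis: giguingngoy → giguingingoy.

giguingingoy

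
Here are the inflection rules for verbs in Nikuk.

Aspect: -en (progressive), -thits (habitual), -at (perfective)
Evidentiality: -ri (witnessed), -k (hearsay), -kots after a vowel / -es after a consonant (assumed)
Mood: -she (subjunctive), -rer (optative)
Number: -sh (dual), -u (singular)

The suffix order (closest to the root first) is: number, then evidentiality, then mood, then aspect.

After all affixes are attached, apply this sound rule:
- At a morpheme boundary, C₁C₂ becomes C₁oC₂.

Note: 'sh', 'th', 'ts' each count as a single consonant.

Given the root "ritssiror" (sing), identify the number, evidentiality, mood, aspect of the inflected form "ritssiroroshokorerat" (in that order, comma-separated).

Segment: ritssiror-sh-k-rer-at.
number: -sh → dual.
evidentiality: -k → hearsay.
mood: -rer → optative.
aspect: -at → perfective.

dual, hearsay, optative, perfective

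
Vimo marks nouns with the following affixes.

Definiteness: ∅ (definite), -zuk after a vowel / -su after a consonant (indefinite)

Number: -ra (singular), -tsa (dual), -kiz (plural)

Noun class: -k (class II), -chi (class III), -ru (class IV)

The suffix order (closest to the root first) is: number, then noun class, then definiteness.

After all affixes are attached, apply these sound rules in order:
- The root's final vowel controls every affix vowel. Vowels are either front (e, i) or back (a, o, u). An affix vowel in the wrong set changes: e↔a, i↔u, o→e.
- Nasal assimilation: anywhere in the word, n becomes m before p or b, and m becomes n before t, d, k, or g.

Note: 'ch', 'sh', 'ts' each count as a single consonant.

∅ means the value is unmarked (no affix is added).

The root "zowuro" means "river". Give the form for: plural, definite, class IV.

zowurokuzru

Attach number plural -kiz → zowurokiz.
Attach noun class class IV -ru → zowurokizru.
definiteness = definite: zero marking, form stays zowurokizru.
Apply vowel harmony: zowurokizru → zowurokuzru.
Nasal assimilation: no change.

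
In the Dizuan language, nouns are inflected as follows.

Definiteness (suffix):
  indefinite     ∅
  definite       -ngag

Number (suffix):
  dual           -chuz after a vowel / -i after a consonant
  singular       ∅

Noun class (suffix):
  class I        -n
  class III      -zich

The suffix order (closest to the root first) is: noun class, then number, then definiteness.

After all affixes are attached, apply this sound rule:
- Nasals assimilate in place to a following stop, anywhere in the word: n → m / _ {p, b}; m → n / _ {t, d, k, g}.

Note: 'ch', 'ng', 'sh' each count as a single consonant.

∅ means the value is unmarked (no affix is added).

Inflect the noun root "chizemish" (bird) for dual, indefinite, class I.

chizemishni

Attach noun class class I -n → chizemishn.
Attach number dual -i (after consonant 'n') → chizemishni.
definiteness = indefinite: zero marking, form stays chizemishni.
Nasal assimilation: no change.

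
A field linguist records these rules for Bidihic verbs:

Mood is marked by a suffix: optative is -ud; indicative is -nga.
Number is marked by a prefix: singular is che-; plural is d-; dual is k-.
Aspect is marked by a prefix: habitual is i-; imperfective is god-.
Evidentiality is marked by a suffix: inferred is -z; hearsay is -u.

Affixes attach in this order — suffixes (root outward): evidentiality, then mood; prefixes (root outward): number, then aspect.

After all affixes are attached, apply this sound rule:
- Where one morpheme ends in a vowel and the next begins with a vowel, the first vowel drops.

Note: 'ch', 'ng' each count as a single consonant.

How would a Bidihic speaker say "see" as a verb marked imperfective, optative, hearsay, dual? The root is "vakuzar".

Attach number dual k- → kvakuzar.
Attach evidentiality hearsay -u → kvakuzaru.
Attach mood optative -ud → kvakuzaruud.
Attach aspect imperfective god- → godkvakuzaruud.
Apply vowel deletion: godkvakuzaruud → godkvakuzarud.

godkvakuzarud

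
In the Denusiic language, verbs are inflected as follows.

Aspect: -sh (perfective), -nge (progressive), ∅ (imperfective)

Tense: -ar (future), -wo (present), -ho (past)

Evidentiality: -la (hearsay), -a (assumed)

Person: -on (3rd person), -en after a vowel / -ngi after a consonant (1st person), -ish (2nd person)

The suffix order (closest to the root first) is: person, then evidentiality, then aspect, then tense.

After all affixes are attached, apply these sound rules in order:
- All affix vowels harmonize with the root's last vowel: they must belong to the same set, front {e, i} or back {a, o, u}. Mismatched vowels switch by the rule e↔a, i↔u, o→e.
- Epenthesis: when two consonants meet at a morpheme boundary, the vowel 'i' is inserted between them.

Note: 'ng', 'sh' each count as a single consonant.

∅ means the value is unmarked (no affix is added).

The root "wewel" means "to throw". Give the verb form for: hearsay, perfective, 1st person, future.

wewelingilesher

Attach person 1st person -ngi (after consonant 'l') → wewelngi.
Attach evidentiality hearsay -la → wewelngila.
Attach aspect perfective -sh → wewelngilash.
Attach tense future -ar → wewelngilashar.
Apply vowel harmony: wewelngilashar → wewelngilesher.
Apply epenthesis: wewelngilesher → wewelingilesher.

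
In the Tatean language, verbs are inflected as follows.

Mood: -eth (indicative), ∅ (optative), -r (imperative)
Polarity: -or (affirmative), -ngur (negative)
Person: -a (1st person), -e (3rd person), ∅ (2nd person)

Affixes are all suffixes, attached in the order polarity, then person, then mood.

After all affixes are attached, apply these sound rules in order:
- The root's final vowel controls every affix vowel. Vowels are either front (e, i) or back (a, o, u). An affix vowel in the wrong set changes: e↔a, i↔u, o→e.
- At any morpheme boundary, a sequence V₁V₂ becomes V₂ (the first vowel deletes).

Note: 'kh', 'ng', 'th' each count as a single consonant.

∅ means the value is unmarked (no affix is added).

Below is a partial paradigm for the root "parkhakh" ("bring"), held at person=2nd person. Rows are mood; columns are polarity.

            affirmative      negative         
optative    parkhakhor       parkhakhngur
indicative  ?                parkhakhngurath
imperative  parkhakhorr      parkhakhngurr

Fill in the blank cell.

parkhakhorath

Attach polarity affirmative -or → parkhakhor.
person = 2nd person: zero marking, form stays parkhakhor.
Attach mood indicative -eth → parkhakhoreth.
Apply vowel harmony: parkhakhoreth → parkhakhorath.
Vowel deletion: no change.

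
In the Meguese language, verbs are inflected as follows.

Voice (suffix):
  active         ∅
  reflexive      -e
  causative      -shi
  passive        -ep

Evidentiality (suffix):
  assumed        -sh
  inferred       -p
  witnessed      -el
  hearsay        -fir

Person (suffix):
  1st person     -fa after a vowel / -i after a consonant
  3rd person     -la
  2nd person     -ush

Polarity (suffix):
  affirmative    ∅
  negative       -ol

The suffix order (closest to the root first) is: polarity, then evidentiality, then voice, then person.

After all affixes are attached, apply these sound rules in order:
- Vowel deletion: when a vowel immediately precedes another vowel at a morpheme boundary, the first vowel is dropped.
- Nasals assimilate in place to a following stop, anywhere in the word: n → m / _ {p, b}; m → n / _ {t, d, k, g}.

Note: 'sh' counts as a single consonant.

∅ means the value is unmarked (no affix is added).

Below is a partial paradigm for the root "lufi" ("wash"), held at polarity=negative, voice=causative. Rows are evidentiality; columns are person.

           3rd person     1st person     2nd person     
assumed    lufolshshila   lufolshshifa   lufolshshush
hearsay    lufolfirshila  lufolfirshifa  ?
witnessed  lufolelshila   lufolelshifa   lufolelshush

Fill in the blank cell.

lufolfirshush

Attach polarity negative -ol → lufiol.
Attach evidentiality hearsay -fir → lufiolfir.
Attach voice causative -shi → lufiolfirshi.
Attach person 2nd person -ush → lufiolfirshiush.
Apply vowel deletion: lufiolfirshiush → lufolfirshush.
Nasal assimilation: no change.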